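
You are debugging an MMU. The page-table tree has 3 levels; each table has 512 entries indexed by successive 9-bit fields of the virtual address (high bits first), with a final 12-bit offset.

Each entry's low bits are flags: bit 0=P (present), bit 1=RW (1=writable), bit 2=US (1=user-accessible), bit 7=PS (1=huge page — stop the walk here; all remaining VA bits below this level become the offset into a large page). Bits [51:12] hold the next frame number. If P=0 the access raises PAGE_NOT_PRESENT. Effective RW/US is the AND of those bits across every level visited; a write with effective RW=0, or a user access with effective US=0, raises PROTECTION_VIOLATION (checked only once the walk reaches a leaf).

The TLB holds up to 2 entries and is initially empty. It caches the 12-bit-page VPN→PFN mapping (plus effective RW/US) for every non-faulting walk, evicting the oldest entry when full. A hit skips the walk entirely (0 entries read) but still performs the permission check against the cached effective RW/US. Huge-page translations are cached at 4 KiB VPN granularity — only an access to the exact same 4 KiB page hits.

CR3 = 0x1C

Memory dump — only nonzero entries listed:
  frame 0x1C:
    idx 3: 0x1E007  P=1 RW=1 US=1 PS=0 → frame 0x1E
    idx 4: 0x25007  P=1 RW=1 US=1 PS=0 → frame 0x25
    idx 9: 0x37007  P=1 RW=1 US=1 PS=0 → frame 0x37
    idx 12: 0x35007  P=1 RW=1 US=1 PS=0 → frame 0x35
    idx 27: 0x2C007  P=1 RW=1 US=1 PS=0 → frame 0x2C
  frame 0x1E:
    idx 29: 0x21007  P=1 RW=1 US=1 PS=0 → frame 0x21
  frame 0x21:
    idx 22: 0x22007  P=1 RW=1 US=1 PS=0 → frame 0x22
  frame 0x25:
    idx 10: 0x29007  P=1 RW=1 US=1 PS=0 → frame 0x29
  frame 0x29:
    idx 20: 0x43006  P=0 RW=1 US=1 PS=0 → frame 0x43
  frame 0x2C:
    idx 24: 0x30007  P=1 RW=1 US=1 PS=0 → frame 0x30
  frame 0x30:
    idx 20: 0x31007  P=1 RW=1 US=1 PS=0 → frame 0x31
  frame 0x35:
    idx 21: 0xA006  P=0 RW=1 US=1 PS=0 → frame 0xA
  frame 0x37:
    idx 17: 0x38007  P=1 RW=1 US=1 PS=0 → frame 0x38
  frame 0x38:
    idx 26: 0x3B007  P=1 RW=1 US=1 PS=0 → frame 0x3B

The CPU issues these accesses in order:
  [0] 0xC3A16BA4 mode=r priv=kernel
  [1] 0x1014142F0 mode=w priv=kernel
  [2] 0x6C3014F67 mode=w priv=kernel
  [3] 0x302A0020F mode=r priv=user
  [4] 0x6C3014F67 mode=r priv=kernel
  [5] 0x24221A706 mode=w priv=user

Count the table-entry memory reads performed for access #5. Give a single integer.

Walk each access:
#0 VA=0xC3A16BA4 (r,kernel):
  L0 @0x1C[3] → 0x1E007  P=1,RW=1,US=1,PS=0
  L1 @0x1E[29] → 0x21007  P=1,RW=1,US=1,PS=0
  L2 @0x21[22] → 0x22007  P=1,RW=1,US=1,PS=0
  → PA=0x22BA4  (3 entries read)
#1 VA=0x1014142F0 (w,kernel):
  L0 @0x1C[4] → 0x25007  P=1,RW=1,US=1,PS=0
  L1 @0x25[10] → 0x29007  P=1,RW=1,US=1,PS=0
  L2 @0x29[20] → 0x43006  P=0,RW=1,US=1,PS=0
  ⇒ fault: PAGE_NOT_PRESENT  — 3 lookups
#2 VA=0x6C3014F67 (w,kernel):
  L0 @0x1C[27] → 0x2C007  P=1,RW=1,US=1,PS=0
  L1 @0x2C[24] → 0x30007  P=1,RW=1,US=1,PS=0
  L2 @0x30[20] → 0x31007  P=1,RW=1,US=1,PS=0
  → PA=0x31F67  (3 entries read)
#3 VA=0x302A0020F (r,user):
  L0 @0x1C[12] → 0x35007  P=1,RW=1,US=1,PS=0
  L1 @0x35[21] → 0xA006  P=0,RW=1,US=1,PS=0
  ⇒ fault: PAGE_NOT_PRESENT  — 2 lookups
#4 VA=0x6C3014F67 (r,kernel):
  TLB hit vpn=0x6C3014 → PA=0x31F67
#5 VA=0x24221A706 (w,user):
  L0 @0x1C[9] → 0x37007  P=1,RW=1,US=1,PS=0
  L1 @0x37[17] → 0x38007  P=1,RW=1,US=1,PS=0
  L2 @0x38[26] → 0x3B007  P=1,RW=1,US=1,PS=0
  → PA=0x3B706  (3 entries read)

Entries read for #5: 3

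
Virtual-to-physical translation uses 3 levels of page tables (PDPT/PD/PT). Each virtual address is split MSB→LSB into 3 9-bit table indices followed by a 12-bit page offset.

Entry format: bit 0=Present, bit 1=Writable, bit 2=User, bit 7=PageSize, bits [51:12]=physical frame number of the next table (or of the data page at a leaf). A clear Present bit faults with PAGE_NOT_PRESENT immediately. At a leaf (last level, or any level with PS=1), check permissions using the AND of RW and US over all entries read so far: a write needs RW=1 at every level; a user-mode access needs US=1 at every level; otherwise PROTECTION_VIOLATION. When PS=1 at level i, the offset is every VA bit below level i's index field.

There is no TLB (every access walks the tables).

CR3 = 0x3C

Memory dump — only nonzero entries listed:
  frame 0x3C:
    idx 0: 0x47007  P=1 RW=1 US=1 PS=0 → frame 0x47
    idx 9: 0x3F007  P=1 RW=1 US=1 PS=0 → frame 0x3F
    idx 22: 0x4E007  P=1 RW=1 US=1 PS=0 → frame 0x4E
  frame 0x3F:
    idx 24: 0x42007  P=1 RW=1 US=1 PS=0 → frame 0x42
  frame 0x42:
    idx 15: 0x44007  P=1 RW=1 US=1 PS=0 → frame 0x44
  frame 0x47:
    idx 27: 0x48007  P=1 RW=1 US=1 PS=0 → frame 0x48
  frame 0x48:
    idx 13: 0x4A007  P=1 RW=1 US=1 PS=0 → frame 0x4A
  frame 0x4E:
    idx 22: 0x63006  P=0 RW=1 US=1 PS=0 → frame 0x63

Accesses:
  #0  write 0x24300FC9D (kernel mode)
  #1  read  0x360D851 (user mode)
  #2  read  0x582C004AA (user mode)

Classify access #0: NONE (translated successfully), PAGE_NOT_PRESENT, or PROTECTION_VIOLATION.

Walk each access:
#0 VA=0x24300FC9D (w,kernel):
  [0] read 0x3C idx=9: raw=0x3F007 flags P=1 W=1 U=1 S=0
  [1] read 0x3F idx=24: raw=0x42007 flags P=1 W=1 U=1 S=0
  [2] read 0x42 idx=15: raw=0x44007 flags P=1 W=1 U=1 S=0
  ⇒ phys 0x44C9D  [3 reads]
#1 VA=0x360D851 (r,user):
  [0] read 0x3C idx=0: raw=0x47007 flags P=1 W=1 U=1 S=0
  [1] read 0x47 idx=27: raw=0x48007 flags P=1 W=1 U=1 S=0
  [2] read 0x48 idx=13: raw=0x4A007 flags P=1 W=1 U=1 S=0
  ⇒ phys 0x4A851  [3 reads]
#2 VA=0x582C004AA (r,user):
  [0] read 0x3C idx=22: raw=0x4E007 flags P=1 W=1 U=1 S=0
  [1] read 0x4E idx=22: raw=0x63006 flags P=0 W=1 U=1 S=0
  ⇒ fault: PAGE_NOT_PRESENT  — 2 lookups

Access #0 fault: NONE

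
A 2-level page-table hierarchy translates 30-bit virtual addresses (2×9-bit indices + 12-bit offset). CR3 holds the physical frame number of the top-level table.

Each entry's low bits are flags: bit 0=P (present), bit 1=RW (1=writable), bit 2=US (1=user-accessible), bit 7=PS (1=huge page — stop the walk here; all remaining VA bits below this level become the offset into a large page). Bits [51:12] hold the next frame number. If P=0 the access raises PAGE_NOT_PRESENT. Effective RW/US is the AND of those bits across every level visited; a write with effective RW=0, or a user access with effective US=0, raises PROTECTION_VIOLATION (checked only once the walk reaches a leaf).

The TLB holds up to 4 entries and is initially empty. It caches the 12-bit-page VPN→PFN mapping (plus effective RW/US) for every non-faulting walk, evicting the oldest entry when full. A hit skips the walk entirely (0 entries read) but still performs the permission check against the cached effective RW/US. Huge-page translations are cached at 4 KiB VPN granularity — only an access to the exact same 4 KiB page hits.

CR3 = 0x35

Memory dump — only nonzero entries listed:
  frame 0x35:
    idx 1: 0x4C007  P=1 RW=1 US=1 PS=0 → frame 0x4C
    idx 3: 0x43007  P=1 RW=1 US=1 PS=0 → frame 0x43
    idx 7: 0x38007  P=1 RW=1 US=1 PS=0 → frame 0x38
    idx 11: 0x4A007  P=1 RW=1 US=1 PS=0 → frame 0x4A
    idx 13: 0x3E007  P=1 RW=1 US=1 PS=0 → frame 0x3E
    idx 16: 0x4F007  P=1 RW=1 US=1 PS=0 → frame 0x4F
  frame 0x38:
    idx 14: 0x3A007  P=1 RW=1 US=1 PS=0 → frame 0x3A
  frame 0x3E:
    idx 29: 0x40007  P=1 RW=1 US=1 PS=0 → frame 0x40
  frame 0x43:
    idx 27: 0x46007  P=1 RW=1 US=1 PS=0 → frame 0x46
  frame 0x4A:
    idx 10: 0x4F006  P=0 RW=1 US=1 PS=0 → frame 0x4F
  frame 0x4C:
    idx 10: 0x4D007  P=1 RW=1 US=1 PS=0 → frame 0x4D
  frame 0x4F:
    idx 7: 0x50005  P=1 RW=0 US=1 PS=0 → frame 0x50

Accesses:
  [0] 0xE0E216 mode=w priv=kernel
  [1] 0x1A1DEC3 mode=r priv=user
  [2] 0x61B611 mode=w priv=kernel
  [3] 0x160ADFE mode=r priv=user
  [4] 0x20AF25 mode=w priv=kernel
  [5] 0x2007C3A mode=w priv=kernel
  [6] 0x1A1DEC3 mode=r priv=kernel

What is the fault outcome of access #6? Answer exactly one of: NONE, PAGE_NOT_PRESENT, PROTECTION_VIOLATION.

Trace:
#0 VA=0xE0E216 (w,kernel):
  L0 @0x35[7] → 0x38007  P=1,RW=1,US=1,PS=0
  L1 @0x38[14] → 0x3A007  P=1,RW=1,US=1,PS=0
  ⇒ phys 0x3A216  [2 reads]
#1 VA=0x1A1DEC3 (r,user):
  L0 @0x35[13] → 0x3E007  P=1,RW=1,US=1,PS=0
  L1 @0x3E[29] → 0x40007  P=1,RW=1,US=1,PS=0
  ⇒ phys 0x40EC3  [2 reads]
#2 VA=0x61B611 (w,kernel):
  L0 @0x35[3] → 0x43007  P=1,RW=1,US=1,PS=0
  L1 @0x43[27] → 0x46007  P=1,RW=1,US=1,PS=0
  ⇒ phys 0x46611  [2 reads]
#3 VA=0x160ADFE (r,user):
  L0 @0x35[11] → 0x4A007  P=1,RW=1,US=1,PS=0
  L1 @0x4A[10] → 0x4F006  P=0,RW=1,US=1,PS=0
  ⇒ fault: PAGE_NOT_PRESENT  — 2 lookups
#4 VA=0x20AF25 (w,kernel):
  L0 @0x35[1] → 0x4C007  P=1,RW=1,US=1,PS=0
  L1 @0x4C[10] → 0x4D007  P=1,RW=1,US=1,PS=0
  ⇒ phys 0x4DF25  [2 reads]
#5 VA=0x2007C3A (w,kernel):
  L0 @0x35[16] → 0x4F007  P=1,RW=1,US=1,PS=0
  L1 @0x4F[7] → 0x50005  P=1,RW=0,US=1,PS=0
  ⇒ fault: PROTECTION_VIOLATION  — 2 lookups
#6 VA=0x1A1DEC3 (r,kernel):
  TLB hit vpn=0x1A1D → PA=0x40EC3

Access #6 fault: NONE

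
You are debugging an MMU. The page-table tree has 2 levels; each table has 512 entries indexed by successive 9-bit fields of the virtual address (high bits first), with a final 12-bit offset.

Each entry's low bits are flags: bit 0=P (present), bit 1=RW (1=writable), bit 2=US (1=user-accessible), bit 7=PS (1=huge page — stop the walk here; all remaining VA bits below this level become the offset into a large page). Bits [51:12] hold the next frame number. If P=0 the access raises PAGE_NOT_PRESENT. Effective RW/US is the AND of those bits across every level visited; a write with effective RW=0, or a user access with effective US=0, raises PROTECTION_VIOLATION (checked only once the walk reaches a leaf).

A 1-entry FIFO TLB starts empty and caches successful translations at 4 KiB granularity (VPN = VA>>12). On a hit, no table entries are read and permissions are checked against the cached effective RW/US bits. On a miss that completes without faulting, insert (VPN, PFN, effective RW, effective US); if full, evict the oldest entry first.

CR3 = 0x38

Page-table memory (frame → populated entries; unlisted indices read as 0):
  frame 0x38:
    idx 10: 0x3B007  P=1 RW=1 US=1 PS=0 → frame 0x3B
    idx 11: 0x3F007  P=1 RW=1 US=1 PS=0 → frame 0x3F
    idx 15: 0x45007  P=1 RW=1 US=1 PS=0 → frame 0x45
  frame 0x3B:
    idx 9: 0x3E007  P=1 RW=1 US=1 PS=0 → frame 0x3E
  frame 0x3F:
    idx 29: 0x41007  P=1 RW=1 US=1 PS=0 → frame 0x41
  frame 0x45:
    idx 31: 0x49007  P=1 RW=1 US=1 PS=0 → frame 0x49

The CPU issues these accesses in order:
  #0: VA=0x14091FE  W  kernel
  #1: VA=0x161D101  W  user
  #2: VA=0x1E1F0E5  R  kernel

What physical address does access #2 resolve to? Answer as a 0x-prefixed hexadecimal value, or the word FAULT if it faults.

Trace:
#0 VA=0x14091FE (w,kernel):
  lvl0: tbl 0x38, slot 10 ⇒ 0x3B007 (P1/RW1/US1/PS0)
  lvl1: tbl 0x3B, slot 9 ⇒ 0x3E007 (P1/RW1/US1/PS0)
  → PA=0x3E1FE  (2 entries read)
#1 VA=0x161D101 (w,user):
  lvl0: tbl 0x38, slot 11 ⇒ 0x3F007 (P1/RW1/US1/PS0)
  lvl1: tbl 0x3F, slot 29 ⇒ 0x41007 (P1/RW1/US1/PS0)
  → PA=0x41101  (2 entries read)
#2 VA=0x1E1F0E5 (r,kernel):
  lvl0: tbl 0x38, slot 15 ⇒ 0x45007 (P1/RW1/US1/PS0)
  lvl1: tbl 0x45, slot 31 ⇒ 0x49007 (P1/RW1/US1/PS0)
  → PA=0x490E5  (2 entries read)

Access #2 PA: 0x490E5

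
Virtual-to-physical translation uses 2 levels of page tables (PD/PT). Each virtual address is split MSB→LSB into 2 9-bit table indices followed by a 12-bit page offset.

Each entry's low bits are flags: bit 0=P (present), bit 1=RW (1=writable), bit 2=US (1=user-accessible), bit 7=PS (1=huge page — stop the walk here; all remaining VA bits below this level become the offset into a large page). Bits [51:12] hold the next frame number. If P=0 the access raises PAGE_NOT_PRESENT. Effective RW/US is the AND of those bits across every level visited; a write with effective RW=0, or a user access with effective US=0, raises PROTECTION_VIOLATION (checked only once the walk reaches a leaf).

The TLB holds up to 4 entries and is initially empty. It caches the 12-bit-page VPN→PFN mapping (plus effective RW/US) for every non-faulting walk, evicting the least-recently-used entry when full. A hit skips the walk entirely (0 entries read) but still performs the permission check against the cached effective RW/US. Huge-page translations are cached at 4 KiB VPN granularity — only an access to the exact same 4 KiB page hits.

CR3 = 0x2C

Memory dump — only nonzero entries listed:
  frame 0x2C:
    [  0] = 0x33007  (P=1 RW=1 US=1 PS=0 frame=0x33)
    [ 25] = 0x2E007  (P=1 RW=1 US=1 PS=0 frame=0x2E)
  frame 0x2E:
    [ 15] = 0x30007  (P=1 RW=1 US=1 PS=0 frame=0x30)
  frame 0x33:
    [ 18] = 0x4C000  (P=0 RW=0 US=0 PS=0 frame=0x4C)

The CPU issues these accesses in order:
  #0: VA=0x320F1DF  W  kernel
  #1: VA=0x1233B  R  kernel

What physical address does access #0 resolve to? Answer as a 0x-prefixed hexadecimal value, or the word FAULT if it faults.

Per-access translation:
#0 VA=0x320F1DF (w,kernel):
  [0] read 0x2C idx=25: raw=0x2E007 flags P=1 W=1 U=1 S=0
  [1] read 0x2E idx=15: raw=0x30007 flags P=1 W=1 U=1 S=0
  ✓ 0x301DF  — 2 lookups
#1 VA=0x1233B (r,kernel):
  [0] read 0x2C idx=0: raw=0x33007 flags P=1 W=1 U=1 S=0
  [1] read 0x33 idx=18: raw=0x4C000 flags P=0 W=0 U=0 S=0
  ⇒ fault: PAGE_NOT_PRESENT  — 2 lookups

Access #0 PA: 0x301DF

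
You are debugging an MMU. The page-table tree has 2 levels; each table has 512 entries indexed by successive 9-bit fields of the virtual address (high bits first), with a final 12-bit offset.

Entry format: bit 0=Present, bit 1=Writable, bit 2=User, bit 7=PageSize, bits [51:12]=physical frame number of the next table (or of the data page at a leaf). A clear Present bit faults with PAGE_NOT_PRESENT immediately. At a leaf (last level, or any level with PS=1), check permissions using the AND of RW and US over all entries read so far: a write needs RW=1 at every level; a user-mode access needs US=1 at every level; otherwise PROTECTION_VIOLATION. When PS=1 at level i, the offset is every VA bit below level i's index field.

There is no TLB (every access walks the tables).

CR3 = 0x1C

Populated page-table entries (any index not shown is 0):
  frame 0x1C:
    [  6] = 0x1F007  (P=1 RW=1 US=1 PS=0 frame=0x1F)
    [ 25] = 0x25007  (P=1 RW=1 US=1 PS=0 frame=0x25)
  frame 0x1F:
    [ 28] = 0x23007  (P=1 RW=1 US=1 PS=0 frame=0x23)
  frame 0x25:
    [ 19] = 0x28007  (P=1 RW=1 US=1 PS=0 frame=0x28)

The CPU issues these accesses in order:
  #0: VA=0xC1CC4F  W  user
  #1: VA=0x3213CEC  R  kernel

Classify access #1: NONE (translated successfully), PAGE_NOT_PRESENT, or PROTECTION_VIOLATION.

Per-access translation:
#0 VA=0xC1CC4F (w,user):
  L0 @0x1C[6] → 0x1F007  P=1,RW=1,US=1,PS=0
  L1 @0x1F[28] → 0x23007  P=1,RW=1,US=1,PS=0
  → PA=0x23C4F  (2 entries read)
#1 VA=0x3213CEC (r,kernel):
  L0 @0x1C[25] → 0x25007  P=1,RW=1,US=1,PS=0
  L1 @0x25[19] → 0x28007  P=1,RW=1,US=1,PS=0
  → PA=0x28CEC  (2 entries read)

Access #1 fault: NONE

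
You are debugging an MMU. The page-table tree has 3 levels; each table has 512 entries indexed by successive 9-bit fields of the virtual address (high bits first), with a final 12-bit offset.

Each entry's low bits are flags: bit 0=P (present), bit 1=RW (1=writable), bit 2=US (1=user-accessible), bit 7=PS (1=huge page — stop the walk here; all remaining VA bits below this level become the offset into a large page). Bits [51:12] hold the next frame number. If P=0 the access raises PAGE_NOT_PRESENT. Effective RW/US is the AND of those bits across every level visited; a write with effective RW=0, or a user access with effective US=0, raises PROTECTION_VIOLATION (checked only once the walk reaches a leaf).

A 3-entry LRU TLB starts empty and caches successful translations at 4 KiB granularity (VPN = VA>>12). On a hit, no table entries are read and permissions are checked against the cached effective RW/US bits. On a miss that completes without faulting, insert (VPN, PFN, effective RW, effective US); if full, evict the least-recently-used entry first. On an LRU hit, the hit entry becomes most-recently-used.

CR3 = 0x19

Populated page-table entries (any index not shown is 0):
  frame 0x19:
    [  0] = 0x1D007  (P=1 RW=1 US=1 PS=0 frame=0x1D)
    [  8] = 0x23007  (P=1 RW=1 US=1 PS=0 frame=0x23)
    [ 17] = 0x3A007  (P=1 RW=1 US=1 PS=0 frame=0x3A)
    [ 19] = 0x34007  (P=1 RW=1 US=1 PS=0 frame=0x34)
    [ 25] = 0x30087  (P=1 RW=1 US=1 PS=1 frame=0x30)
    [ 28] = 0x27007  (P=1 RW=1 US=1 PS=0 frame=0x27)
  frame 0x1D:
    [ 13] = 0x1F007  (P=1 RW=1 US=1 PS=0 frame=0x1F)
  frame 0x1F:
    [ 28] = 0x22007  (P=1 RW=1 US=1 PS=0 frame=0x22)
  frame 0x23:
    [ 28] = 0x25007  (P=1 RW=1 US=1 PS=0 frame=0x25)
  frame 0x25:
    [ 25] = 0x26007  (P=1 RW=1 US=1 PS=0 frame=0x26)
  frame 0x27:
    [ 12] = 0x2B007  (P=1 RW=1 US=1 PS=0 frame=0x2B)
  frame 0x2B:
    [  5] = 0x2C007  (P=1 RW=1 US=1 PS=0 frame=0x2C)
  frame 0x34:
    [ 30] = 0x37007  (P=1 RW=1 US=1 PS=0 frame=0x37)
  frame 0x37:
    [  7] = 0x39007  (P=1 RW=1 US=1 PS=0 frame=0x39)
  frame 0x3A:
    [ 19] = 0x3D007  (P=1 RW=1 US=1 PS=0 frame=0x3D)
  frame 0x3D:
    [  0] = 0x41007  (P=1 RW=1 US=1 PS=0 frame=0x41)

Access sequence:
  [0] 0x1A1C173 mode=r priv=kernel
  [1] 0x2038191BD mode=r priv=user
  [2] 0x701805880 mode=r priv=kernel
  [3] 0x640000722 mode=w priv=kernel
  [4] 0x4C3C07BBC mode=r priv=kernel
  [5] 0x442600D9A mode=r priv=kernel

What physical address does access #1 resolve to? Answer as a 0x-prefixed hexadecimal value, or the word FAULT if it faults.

Walk each access:
#0 VA=0x1A1C173 (r,kernel):
  L0: frame=0x19 idx=0 entry=0x1D007 [P=1 RW=1 US=1 PS=0]
  L1: frame=0x1D idx=13 entry=0x1F007 [P=1 RW=1 US=1 PS=0]
  L2: frame=0x1F idx=28 entry=0x22007 [P=1 RW=1 US=1 PS=0]
  ⇒ phys 0x22173  [3 reads]
#1 VA=0x2038191BD (r,user):
  L0: frame=0x19 idx=8 entry=0x23007 [P=1 RW=1 US=1 PS=0]
  L1: frame=0x23 idx=28 entry=0x25007 [P=1 RW=1 US=1 PS=0]
  L2: frame=0x25 idx=25 entry=0x26007 [P=1 RW=1 US=1 PS=0]
  ⇒ phys 0x261BD  [3 reads]
#2 VA=0x701805880 (r,kernel):
  L0: frame=0x19 idx=28 entry=0x27007 [P=1 RW=1 US=1 PS=0]
  L1: frame=0x27 idx=12 entry=0x2B007 [P=1 RW=1 US=1 PS=0]
  L2: frame=0x2B idx=5 entry=0x2C007 [P=1 RW=1 US=1 PS=0]
  ⇒ phys 0x2C880  [3 reads]
#3 VA=0x640000722 (w,kernel):
  L0: frame=0x19 idx=25 entry=0x30087 [P=1 RW=1 US=1 PS=1]
  ⇒ phys 0x30722 (huge @L0)  [1 reads]
#4 VA=0x4C3C07BBC (r,kernel):
  L0: frame=0x19 idx=19 entry=0x34007 [P=1 RW=1 US=1 PS=0]
  L1: frame=0x34 idx=30 entry=0x37007 [P=1 RW=1 US=1 PS=0]
  L2: frame=0x37 idx=7 entry=0x39007 [P=1 RW=1 US=1 PS=0]
  ⇒ phys 0x39BBC  [3 reads]
#5 VA=0x442600D9A (r,kernel):
  L0: frame=0x19 idx=17 entry=0x3A007 [P=1 RW=1 US=1 PS=0]
  L1: frame=0x3A idx=19 entry=0x3D007 [P=1 RW=1 US=1 PS=0]
  L2: frame=0x3D idx=0 entry=0x41007 [P=1 RW=1 US=1 PS=0]
  ⇒ phys 0x41D9A  [3 reads]

Access #1 PA: 0x261BD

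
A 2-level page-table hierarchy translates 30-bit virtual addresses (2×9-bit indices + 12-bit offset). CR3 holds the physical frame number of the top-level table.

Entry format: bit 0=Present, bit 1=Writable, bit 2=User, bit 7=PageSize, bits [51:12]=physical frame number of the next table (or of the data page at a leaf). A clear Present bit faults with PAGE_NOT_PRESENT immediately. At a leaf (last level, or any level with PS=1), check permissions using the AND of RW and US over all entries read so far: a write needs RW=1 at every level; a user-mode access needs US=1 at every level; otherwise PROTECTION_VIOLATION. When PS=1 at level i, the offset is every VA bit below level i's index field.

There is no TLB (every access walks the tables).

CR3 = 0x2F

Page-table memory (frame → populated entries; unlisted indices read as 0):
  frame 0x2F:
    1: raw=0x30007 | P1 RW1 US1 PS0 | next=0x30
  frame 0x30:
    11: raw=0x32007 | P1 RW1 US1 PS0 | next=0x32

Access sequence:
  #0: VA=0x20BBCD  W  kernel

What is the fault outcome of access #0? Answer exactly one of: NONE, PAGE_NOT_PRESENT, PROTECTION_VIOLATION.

Walk each access:
#0 VA=0x20BBCD (w,kernel):
  [0] read 0x2F idx=1: raw=0x30007 flags P=1 W=1 U=1 S=0
  [1] read 0x30 idx=11: raw=0x32007 flags P=1 W=1 U=1 S=0
  ✓ 0x32BCD  — 2 lookups

Access #0 fault: NONE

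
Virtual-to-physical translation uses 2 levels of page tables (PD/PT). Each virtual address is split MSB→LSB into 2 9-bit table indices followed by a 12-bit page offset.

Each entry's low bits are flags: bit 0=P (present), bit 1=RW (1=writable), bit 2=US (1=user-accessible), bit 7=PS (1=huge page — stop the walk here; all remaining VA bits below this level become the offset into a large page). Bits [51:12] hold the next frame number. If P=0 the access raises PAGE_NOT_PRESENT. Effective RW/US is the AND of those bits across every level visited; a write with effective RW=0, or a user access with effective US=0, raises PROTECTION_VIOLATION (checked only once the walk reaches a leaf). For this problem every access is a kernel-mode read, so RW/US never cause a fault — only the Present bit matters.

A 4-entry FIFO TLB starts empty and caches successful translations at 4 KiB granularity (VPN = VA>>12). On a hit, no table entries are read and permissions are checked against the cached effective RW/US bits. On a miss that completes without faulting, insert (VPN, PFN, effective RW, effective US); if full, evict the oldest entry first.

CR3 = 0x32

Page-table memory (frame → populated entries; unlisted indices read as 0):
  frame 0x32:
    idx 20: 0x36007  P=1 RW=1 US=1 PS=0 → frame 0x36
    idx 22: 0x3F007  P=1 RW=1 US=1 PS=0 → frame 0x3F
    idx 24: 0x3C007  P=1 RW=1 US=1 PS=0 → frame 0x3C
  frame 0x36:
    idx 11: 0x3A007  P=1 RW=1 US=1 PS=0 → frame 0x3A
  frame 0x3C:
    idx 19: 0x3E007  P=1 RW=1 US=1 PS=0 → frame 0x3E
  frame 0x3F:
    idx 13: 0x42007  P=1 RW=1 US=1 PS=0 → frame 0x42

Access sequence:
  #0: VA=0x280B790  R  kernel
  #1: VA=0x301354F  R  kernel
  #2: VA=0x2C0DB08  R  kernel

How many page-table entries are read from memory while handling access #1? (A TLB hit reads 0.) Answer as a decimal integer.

Walk each access:
#0 VA=0x280B790 (r,kernel):
  L0: frame=0x32 idx=20 entry=0x36007 [P=1 RW=1 US=1 PS=0]
  L1: frame=0x36 idx=11 entry=0x3A007 [P=1 RW=1 US=1 PS=0]
  → PA=0x3A790  (2 entries read)
#1 VA=0x301354F (r,kernel):
  L0: frame=0x32 idx=24 entry=0x3C007 [P=1 RW=1 US=1 PS=0]
  L1: frame=0x3C idx=19 entry=0x3E007 [P=1 RW=1 US=1 PS=0]
  → PA=0x3E54F  (2 entries read)
#2 VA=0x2C0DB08 (r,kernel):
  L0: frame=0x32 idx=22 entry=0x3F007 [P=1 RW=1 US=1 PS=0]
  L1: frame=0x3F idx=13 entry=0x42007 [P=1 RW=1 US=1 PS=0]
  → PA=0x42B08  (2 entries read)

Entries read for #1: 2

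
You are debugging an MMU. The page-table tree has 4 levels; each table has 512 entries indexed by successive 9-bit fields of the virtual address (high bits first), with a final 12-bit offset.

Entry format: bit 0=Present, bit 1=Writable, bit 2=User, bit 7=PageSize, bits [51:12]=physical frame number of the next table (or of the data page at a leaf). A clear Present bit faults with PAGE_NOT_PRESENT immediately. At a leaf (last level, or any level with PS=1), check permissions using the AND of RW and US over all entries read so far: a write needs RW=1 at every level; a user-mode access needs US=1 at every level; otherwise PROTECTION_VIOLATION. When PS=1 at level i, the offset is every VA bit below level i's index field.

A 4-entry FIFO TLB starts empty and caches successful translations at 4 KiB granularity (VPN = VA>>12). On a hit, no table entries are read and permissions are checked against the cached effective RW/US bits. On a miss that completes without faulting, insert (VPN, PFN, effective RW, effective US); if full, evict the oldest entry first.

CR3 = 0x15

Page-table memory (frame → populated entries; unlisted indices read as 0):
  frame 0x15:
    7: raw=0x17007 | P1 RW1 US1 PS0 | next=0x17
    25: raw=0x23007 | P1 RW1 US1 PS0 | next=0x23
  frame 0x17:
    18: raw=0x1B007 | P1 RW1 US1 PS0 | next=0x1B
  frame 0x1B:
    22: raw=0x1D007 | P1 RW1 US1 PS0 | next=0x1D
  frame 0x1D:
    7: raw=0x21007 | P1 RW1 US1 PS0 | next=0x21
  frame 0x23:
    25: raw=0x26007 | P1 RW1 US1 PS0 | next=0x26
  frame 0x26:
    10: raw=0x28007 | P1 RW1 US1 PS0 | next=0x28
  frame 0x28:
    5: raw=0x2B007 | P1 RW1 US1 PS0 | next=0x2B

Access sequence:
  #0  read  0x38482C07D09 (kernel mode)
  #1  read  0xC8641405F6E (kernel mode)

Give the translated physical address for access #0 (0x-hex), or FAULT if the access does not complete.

Per-access translation:
#0 VA=0x38482C07D09 (r,kernel):
  lvl0: tbl 0x15, slot 7 ⇒ 0x17007 (P1/RW1/US1/PS0)
  lvl1: tbl 0x17, slot 18 ⇒ 0x1B007 (P1/RW1/US1/PS0)
  lvl2: tbl 0x1B, slot 22 ⇒ 0x1D007 (P1/RW1/US1/PS0)
  lvl3: tbl 0x1D, slot 7 ⇒ 0x21007 (P1/RW1/US1/PS0)
  ⇒ phys 0x21D09  [4 reads]
#1 VA=0xC8641405F6E (r,kernel):
  lvl0: tbl 0x15, slot 25 ⇒ 0x23007 (P1/RW1/US1/PS0)
  lvl1: tbl 0x23, slot 25 ⇒ 0x26007 (P1/RW1/US1/PS0)
  lvl2: tbl 0x26, slot 10 ⇒ 0x28007 (P1/RW1/US1/PS0)
  lvl3: tbl 0x28, slot 5 ⇒ 0x2B007 (P1/RW1/US1/PS0)
  ⇒ phys 0x2BF6E  [4 reads]

Access #0 PA: 0x21D09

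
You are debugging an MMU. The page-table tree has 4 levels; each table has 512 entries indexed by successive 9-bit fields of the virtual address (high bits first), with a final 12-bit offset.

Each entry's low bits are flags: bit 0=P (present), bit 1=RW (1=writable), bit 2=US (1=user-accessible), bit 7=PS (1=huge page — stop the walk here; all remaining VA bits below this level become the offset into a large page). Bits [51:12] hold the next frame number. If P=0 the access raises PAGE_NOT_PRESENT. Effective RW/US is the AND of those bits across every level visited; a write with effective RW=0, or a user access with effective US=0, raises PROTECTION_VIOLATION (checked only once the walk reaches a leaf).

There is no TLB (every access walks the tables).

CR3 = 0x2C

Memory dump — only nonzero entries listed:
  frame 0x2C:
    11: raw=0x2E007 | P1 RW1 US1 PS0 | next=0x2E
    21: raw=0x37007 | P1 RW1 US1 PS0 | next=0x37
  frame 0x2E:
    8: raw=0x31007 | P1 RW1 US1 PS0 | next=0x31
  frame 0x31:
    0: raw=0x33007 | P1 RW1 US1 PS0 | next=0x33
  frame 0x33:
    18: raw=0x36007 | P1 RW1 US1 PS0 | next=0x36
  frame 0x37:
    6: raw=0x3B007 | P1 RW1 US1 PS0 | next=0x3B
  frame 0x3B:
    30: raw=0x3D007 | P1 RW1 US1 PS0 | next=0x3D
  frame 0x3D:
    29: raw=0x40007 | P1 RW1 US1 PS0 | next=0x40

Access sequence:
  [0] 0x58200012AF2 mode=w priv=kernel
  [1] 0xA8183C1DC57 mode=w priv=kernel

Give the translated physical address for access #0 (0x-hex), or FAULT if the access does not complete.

Per-access translation:
#0 VA=0x58200012AF2 (w,kernel):
  lvl0: tbl 0x2C, slot 11 ⇒ 0x2E007 (P1/RW1/US1/PS0)
  lvl1: tbl 0x2E, slot 8 ⇒ 0x31007 (P1/RW1/US1/PS0)
  lvl2: tbl 0x31, slot 0 ⇒ 0x33007 (P1/RW1/US1/PS0)
  lvl3: tbl 0x33, slot 18 ⇒ 0x36007 (P1/RW1/US1/PS0)
  → PA=0x36AF2  (4 entries read)
#1 VA=0xA8183C1DC57 (w,kernel):
  lvl0: tbl 0x2C, slot 21 ⇒ 0x37007 (P1/RW1/US1/PS0)
  lvl1: tbl 0x37, slot 6 ⇒ 0x3B007 (P1/RW1/US1/PS0)
  lvl2: tbl 0x3B, slot 30 ⇒ 0x3D007 (P1/RW1/US1/PS0)
  lvl3: tbl 0x3D, slot 29 ⇒ 0x40007 (P1/RW1/US1/PS0)
  → PA=0x40C57  (4 entries read)

Access #0 PA: 0x36AF2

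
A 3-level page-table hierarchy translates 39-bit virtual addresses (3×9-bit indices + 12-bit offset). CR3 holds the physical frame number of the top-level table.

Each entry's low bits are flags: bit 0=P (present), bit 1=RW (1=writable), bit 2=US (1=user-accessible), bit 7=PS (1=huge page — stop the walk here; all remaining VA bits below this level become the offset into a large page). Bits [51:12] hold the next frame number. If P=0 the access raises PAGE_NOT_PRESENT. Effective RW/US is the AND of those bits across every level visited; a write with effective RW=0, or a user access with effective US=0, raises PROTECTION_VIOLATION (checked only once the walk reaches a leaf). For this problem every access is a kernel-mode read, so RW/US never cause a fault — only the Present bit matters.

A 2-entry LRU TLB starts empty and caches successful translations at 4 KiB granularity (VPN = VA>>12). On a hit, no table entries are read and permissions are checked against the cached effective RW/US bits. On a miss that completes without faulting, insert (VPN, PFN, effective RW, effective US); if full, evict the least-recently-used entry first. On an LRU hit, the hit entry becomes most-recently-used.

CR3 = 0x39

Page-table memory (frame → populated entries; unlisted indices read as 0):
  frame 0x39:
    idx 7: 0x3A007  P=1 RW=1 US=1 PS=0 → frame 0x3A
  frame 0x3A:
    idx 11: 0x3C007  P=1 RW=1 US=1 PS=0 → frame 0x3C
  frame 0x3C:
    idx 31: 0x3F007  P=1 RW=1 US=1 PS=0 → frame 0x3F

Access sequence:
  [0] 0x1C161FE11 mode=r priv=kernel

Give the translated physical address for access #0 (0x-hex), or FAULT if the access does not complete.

Trace:
#0 VA=0x1C161FE11 (r,kernel):
  [0] read 0x39 idx=7: raw=0x3A007 flags P=1 W=1 U=1 S=0
  [1] read 0x3A idx=11: raw=0x3C007 flags P=1 W=1 U=1 S=0
  [2] read 0x3C idx=31: raw=0x3F007 flags P=1 W=1 U=1 S=0
  → PA=0x3FE11  (3 entries read)

Access #0 PA: 0x3FE11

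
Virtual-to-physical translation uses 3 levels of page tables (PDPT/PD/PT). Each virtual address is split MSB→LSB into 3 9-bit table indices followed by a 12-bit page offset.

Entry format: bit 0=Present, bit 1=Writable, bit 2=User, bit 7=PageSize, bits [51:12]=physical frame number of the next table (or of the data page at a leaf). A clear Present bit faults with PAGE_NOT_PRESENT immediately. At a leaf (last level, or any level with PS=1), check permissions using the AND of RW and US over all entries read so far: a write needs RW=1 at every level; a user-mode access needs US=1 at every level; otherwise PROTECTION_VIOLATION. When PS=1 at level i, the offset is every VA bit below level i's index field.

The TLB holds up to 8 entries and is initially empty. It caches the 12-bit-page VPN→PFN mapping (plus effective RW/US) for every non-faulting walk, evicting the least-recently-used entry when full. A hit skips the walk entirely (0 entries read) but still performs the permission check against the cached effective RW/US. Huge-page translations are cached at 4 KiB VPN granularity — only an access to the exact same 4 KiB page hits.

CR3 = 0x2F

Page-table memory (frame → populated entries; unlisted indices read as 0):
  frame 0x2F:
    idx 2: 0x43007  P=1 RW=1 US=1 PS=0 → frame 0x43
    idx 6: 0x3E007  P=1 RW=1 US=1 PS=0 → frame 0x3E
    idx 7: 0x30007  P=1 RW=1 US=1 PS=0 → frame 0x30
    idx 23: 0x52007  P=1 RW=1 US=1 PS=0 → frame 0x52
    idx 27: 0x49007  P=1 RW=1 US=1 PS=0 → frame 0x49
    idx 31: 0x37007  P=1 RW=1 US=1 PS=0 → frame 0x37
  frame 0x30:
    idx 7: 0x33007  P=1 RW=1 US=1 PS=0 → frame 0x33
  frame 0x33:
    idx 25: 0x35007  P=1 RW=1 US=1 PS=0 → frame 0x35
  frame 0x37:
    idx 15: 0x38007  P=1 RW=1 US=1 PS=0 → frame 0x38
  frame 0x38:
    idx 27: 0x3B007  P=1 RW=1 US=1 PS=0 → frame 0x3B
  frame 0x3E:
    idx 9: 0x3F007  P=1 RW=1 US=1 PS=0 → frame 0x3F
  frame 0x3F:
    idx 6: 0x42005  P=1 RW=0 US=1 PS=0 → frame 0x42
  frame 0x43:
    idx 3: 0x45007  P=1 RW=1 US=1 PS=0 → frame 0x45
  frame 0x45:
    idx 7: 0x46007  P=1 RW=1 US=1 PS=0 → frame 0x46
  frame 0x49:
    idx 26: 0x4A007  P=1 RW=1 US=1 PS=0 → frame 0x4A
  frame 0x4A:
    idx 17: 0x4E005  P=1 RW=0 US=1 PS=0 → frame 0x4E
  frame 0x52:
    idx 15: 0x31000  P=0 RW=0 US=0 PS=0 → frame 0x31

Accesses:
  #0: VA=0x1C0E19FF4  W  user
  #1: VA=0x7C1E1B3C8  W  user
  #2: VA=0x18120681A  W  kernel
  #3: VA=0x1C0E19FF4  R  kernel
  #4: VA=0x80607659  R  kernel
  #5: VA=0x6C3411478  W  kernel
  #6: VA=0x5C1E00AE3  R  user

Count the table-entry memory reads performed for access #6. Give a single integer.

Per-access translation:
#0 VA=0x1C0E19FF4 (w,user):
  L0 @0x2F[7] → 0x30007  P=1,RW=1,US=1,PS=0
  L1 @0x30[7] → 0x33007  P=1,RW=1,US=1,PS=0
  L2 @0x33[25] → 0x35007  P=1,RW=1,US=1,PS=0
  → PA=0x35FF4  (3 entries read)
#1 VA=0x7C1E1B3C8 (w,user):
  L0 @0x2F[31] → 0x37007  P=1,RW=1,US=1,PS=0
  L1 @0x37[15] → 0x38007  P=1,RW=1,US=1,PS=0
  L2 @0x38[27] → 0x3B007  P=1,RW=1,US=1,PS=0
  → PA=0x3B3C8  (3 entries read)
#2 VA=0x18120681A (w,kernel):
  L0 @0x2F[6] → 0x3E007  P=1,RW=1,US=1,PS=0
  L1 @0x3E[9] → 0x3F007  P=1,RW=1,US=1,PS=0
  L2 @0x3F[6] → 0x42005  P=1,RW=0,US=1,PS=0
  ⇒ fault: PROTECTION_VIOLATION  — 3 lookups
#3 VA=0x1C0E19FF4 (r,kernel):
  TLB hit vpn=0x1C0E19 → PA=0x35FF4
#4 VA=0x80607659 (r,kernel):
  L0 @0x2F[2] → 0x43007  P=1,RW=1,US=1,PS=0
  L1 @0x43[3] → 0x45007  P=1,RW=1,US=1,PS=0
  L2 @0x45[7] → 0x46007  P=1,RW=1,US=1,PS=0
  → PA=0x46659  (3 entries read)
#5 VA=0x6C3411478 (w,kernel):
  L0 @0x2F[27] → 0x49007  P=1,RW=1,US=1,PS=0
  L1 @0x49[26] → 0x4A007  P=1,RW=1,US=1,PS=0
  L2 @0x4A[17] → 0x4E005  P=1,RW=0,US=1,PS=0
  ⇒ fault: PROTECTION_VIOLATION  — 3 lookups
#6 VA=0x5C1E00AE3 (r,user):
  L0 @0x2F[23] → 0x52007  P=1,RW=1,US=1,PS=0
  L1 @0x52[15] → 0x31000  P=0,RW=0,US=0,PS=0
  ⇒ fault: PAGE_NOT_PRESENT  — 2 lookups

Entries read for #6: 2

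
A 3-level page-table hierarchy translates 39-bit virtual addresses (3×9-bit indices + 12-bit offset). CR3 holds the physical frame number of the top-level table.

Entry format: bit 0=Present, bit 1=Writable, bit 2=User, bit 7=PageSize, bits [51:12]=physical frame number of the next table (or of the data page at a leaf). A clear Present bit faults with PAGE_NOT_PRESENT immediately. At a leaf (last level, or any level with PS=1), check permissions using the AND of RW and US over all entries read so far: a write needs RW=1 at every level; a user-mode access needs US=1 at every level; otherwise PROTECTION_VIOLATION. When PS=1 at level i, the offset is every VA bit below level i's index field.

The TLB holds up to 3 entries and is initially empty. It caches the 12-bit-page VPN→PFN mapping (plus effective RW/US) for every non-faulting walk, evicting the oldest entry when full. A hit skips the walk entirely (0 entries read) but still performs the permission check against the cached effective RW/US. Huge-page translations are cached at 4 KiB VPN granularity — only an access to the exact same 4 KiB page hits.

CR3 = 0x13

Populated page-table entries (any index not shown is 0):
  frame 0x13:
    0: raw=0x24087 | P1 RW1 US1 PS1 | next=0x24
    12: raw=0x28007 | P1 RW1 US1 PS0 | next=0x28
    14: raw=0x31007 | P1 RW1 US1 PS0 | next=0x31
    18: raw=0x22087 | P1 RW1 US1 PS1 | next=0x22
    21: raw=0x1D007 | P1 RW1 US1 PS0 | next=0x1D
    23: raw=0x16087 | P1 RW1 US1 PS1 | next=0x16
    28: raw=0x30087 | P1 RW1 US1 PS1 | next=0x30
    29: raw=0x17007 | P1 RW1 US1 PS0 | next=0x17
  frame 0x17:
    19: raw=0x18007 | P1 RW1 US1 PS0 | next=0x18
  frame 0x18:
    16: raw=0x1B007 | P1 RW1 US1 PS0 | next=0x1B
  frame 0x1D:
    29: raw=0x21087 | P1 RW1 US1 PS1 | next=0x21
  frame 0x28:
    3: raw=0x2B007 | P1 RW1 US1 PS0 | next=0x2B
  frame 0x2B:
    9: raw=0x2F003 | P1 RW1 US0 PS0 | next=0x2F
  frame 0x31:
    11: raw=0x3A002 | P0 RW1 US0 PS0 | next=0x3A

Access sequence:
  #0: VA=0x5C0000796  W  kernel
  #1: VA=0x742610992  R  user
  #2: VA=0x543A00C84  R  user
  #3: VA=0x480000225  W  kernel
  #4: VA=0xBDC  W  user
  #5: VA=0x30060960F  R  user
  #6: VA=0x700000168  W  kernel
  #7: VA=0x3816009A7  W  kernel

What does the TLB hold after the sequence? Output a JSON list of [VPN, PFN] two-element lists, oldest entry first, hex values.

Walk each access:
#0 VA=0x5C0000796 (w,kernel):
  L0: frame=0x13 idx=23 entry=0x16087 [P=1 RW=1 US=1 PS=1]
  ✓ 0x16796 (huge @L0)  — 1 lookups
#1 VA=0x742610992 (r,user):
  L0: frame=0x13 idx=29 entry=0x17007 [P=1 RW=1 US=1 PS=0]
  L1: frame=0x17 idx=19 entry=0x18007 [P=1 RW=1 US=1 PS=0]
  L2: frame=0x18 idx=16 entry=0x1B007 [P=1 RW=1 US=1 PS=0]
  ✓ 0x1B992  — 3 lookups
#2 VA=0x543A00C84 (r,user):
  L0: frame=0x13 idx=21 entry=0x1D007 [P=1 RW=1 US=1 PS=0]
  L1: frame=0x1D idx=29 entry=0x21087 [P=1 RW=1 US=1 PS=1]
  ✓ 0x21C84 (huge @L1)  — 2 lookups
#3 VA=0x480000225 (w,kernel):
  L0: frame=0x13 idx=18 entry=0x22087 [P=1 RW=1 US=1 PS=1]
  ✓ 0x22225 (huge @L0)  — 1 lookups
#4 VA=0xBDC (w,user):
  L0: frame=0x13 idx=0 entry=0x24087 [P=1 RW=1 US=1 PS=1]
  ✓ 0x24BDC (huge @L0)  — 1 lookups
#5 VA=0x30060960F (r,user):
  L0: frame=0x13 idx=12 entry=0x28007 [P=1 RW=1 US=1 PS=0]
  L1: frame=0x28 idx=3 entry=0x2B007 [P=1 RW=1 US=1 PS=0]
  L2: frame=0x2B idx=9 entry=0x2F003 [P=1 RW=1 US=0 PS=0]
  → PROTECTION_VIOLATION  (3 entries read)
#6 VA=0x700000168 (w,kernel):
  L0: frame=0x13 idx=28 entry=0x30087 [P=1 RW=1 US=1 PS=1]
  ✓ 0x30168 (huge @L0)  — 1 lookups
#7 VA=0x3816009A7 (w,kernel):
  L0: frame=0x13 idx=14 entry=0x31007 [P=1 RW=1 US=1 PS=0]
  L1: frame=0x31 idx=11 entry=0x3A002 [P=0 RW=1 US=0 PS=0]
  → PAGE_NOT_PRESENT  (2 entries read)

TLB: [["0x480000", "0x22"], ["0x0", "0x24"], ["0x700000", "0x30"]]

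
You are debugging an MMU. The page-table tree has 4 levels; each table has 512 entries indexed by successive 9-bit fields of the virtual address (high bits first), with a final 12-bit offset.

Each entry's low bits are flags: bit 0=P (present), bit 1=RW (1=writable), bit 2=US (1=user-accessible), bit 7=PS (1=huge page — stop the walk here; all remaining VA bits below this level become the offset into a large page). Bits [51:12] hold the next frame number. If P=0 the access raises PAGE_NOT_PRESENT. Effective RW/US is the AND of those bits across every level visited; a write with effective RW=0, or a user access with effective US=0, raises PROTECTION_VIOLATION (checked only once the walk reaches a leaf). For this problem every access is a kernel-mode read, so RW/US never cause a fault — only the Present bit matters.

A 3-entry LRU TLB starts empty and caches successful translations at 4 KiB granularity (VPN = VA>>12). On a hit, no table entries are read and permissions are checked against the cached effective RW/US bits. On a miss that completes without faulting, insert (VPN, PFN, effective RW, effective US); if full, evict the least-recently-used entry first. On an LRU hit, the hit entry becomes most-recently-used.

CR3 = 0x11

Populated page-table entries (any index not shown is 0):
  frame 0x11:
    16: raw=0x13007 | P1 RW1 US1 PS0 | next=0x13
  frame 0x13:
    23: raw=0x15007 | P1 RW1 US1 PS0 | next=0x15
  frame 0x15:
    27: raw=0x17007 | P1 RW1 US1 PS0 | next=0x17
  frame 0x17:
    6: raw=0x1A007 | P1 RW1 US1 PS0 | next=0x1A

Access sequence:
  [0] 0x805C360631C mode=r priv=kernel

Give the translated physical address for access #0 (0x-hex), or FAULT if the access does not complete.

Trace:
#0 VA=0x805C360631C (r,kernel):
  [0] read 0x11 idx=16: raw=0x13007 flags P=1 W=1 U=1 S=0
  [1] read 0x13 idx=23: raw=0x15007 flags P=1 W=1 U=1 S=0
  [2] read 0x15 idx=27: raw=0x17007 flags P=1 W=1 U=1 S=0
  [3] read 0x17 idx=6: raw=0x1A007 flags P=1 W=1 U=1 S=0
  ✓ 0x1A31C  — 4 lookups

Access #0 PA: 0x1A31C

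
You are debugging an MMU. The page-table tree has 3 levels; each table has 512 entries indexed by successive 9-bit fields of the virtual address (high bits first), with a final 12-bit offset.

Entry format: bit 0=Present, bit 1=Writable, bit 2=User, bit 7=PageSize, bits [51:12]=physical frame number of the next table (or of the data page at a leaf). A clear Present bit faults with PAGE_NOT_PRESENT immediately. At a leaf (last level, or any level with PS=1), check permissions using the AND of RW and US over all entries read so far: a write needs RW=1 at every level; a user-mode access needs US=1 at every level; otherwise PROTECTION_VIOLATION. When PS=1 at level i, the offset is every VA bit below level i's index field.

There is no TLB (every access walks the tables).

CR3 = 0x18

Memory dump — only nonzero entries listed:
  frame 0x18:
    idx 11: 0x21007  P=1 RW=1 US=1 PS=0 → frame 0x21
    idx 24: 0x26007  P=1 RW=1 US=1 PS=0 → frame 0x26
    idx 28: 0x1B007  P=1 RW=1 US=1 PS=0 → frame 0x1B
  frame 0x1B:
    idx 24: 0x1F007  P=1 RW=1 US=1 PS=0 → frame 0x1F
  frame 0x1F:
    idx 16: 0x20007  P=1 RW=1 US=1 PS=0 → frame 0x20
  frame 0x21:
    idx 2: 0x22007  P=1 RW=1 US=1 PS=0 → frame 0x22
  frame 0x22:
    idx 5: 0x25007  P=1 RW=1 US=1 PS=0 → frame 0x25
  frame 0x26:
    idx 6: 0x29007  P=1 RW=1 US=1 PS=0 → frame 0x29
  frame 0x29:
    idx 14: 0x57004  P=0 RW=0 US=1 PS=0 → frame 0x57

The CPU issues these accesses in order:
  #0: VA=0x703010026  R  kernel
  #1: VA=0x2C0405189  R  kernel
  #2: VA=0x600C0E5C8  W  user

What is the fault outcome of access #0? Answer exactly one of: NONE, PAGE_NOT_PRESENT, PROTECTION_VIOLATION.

Per-access translation:
#0 VA=0x703010026 (r,kernel):
  L0 @0x18[28] → 0x1B007  P=1,RW=1,US=1,PS=0
  L1 @0x1B[24] → 0x1F007  P=1,RW=1,US=1,PS=0
  L2 @0x1F[16] → 0x20007  P=1,RW=1,US=1,PS=0
  ⇒ phys 0x20026  [3 reads]
#1 VA=0x2C0405189 (r,kernel):
  L0 @0x18[11] → 0x21007  P=1,RW=1,US=1,PS=0
  L1 @0x21[2] → 0x22007  P=1,RW=1,US=1,PS=0
  L2 @0x22[5] → 0x25007  P=1,RW=1,US=1,PS=0
  ⇒ phys 0x25189  [3 reads]
#2 VA=0x600C0E5C8 (w,user):
  L0 @0x18[24] → 0x26007  P=1,RW=1,US=1,PS=0
  L1 @0x26[6] → 0x29007  P=1,RW=1,US=1,PS=0
  L2 @0x29[14] → 0x57004  P=0,RW=0,US=1,PS=0
  → PAGE_NOT_PRESENT  (3 entries read)

Access #0 fault: NONE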